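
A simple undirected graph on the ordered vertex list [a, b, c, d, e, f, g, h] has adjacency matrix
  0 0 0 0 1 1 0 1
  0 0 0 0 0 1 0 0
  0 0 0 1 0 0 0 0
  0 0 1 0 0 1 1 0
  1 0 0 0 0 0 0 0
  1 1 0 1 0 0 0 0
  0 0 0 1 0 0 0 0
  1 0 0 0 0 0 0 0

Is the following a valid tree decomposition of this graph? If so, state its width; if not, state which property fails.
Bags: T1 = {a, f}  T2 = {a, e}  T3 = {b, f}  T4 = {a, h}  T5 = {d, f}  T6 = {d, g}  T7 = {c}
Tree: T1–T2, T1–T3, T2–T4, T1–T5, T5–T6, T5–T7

A tree decomposition must satisfy three properties: every vertex lies in some bag; for every edge, both endpoints lie together in some bag; and for every vertex, the bags containing it form a connected subtree. Here edge (d,c) lies in no bag, so the decomposition is invalid.

No — edge (d,c) lies in no bag.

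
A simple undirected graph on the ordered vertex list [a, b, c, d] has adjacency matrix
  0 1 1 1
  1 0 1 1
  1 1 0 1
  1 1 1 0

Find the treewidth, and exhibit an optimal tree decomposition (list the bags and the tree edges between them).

With just one bag of size 4, the width is 4 − 1 = 3, so tw(G) ≤ 3. On the other hand G contains the 4-clique {a, b, c, d}. A clique must lie in a single bag of any decomposition, so no decomposition can have width below 3. Therefore the treewidth is 3.

Treewidth 3.
One optimal decomposition is:
Bags: B1 = {a, b, c, d}
Tree: (single bag)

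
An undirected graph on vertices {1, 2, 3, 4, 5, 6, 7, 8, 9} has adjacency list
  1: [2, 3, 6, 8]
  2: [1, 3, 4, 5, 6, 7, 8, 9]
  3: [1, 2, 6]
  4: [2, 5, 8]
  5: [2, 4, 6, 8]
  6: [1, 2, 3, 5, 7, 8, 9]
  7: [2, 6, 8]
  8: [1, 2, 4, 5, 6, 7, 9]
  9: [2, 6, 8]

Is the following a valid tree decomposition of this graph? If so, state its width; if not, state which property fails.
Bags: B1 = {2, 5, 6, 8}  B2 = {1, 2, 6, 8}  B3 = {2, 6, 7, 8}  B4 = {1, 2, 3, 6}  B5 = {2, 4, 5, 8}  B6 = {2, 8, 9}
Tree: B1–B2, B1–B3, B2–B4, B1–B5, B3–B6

A tree decomposition must satisfy three properties: every vertex lies in some bag; for every edge, both endpoints lie together in some bag; and for every vertex, the bags containing it form a connected subtree. Here edge (6,9) lies in no bag, so the decomposition is invalid.

No — edge (6,9) lies in no bag.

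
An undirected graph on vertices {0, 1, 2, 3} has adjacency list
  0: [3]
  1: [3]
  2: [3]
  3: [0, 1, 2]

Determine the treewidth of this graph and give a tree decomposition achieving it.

Treewidth 1.
One optimal decomposition is:
Bags: B1 = {1, 3}  B2 = {2, 3}  B3 = {0, 3}
Tree: B1–B2, B2–B3

Each bag holds 2 vertices, so the decomposition has width 1, which upper-bounds the treewidth. Since G has at least one edge (e.g. 1–3), it is not an edgeless graph, so tw(G) ≥ 1. Combining the bounds, tw(G) = 1.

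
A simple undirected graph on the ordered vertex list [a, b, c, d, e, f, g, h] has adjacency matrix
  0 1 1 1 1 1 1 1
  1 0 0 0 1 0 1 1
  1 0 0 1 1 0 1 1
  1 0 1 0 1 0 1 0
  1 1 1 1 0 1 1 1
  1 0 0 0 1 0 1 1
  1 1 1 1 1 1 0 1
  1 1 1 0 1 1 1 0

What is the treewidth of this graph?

4

A width-4 tree decomposition is:
Bags: B1 = {a, c, d, e, g}  B2 = {a, c, e, g, h}  B3 = {a, e, f, g, h}  B4 = {a, b, e, g, h}
Tree: B1–B2, B2–B3, B3–B4
Each bag holds 5 vertices, so the decomposition has width 4, which upper-bounds the treewidth. Conversely, {a, c, d, e, g} is a clique of size 5, and the vertices of any clique must share a bag in every tree decomposition; so some bag has ≥ 5 vertices and tw(G) ≥ 4. Combining the bounds, tw(G) = 4.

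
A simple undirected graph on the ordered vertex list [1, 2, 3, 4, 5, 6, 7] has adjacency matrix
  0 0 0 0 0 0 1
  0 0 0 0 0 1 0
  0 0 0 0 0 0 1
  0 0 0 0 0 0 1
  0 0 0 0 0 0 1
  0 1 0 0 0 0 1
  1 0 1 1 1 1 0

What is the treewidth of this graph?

A width-1 tree decomposition is:
Bags: B1 = {1, 7}  B2 = {6, 7}  B3 = {2, 6}  B4 = {4, 7}  B5 = {5, 7}  B6 = {3, 7}
Tree: B1–B2, B2–B3, B2–B4, B4–B5, B4–B6
Each bag holds 2 vertices, so the decomposition has width 1, which upper-bounds the treewidth. G has an edge, so its treewidth is at least 1. Therefore the treewidth is 1.

1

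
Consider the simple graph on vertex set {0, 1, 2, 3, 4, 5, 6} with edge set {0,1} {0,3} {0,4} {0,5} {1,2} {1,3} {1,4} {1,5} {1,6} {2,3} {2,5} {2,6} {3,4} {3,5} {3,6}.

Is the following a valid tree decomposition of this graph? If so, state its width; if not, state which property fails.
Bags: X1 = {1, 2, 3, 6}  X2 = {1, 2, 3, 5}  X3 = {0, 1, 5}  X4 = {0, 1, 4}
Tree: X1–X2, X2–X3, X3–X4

No — edge (3,0) lies in no bag.

A tree decomposition must satisfy three properties: every vertex lies in some bag; for every edge, both endpoints lie together in some bag; and for every vertex, the bags containing it form a connected subtree. Here edge (3,0) lies in no bag, so the decomposition is invalid.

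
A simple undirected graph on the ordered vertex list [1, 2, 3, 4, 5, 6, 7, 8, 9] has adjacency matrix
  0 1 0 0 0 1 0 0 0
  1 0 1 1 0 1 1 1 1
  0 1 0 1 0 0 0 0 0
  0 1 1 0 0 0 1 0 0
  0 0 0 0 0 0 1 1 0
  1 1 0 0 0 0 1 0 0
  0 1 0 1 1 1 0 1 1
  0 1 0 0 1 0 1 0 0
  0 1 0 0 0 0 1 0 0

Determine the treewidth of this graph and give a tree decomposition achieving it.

Each bag holds 3 vertices, so the decomposition has width 2, which upper-bounds the treewidth. For the lower bound, the 3 vertices {1, 2, 6} are pairwise adjacent, and any tree decomposition puts a clique entirely inside one bag — forcing width ≥ 2. Therefore the treewidth is 2.

Treewidth 2.
One such decomposition:
Bags: B1 = {2, 7, 8}  B2 = {2, 4, 7}  B3 = {5, 7, 8}  B4 = {2, 3, 4}  B5 = {2, 7, 9}  B6 = {2, 6, 7}  B7 = {1, 2, 6}
Tree: B1–B2, B1–B3, B2–B4, B1–B5, B1–B6, B6–B7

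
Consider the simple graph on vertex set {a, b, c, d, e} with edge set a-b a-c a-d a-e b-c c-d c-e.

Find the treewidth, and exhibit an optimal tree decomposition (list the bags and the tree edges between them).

Treewidth 2.
Bags: B1 = {a, c, e}  B2 = {a, c, d}  B3 = {a, b, c}
Tree: B1–B2, B2–B3

Each bag holds 3 vertices, so the decomposition has width 2, which upper-bounds the treewidth. For the lower bound, the 3 vertices {a, c, d} are pairwise adjacent, and any tree decomposition puts a clique entirely inside one bag — forcing width ≥ 2. Combining the bounds, tw(G) = 2.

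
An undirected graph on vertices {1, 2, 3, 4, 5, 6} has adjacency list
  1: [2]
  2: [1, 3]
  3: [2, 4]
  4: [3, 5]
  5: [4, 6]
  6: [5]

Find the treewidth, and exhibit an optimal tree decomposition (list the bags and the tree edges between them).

Treewidth 1.
Bags: B1 = {1, 2}  B2 = {2, 3}  B3 = {3, 4}  B4 = {4, 5}  B5 = {5, 6}
Tree: B1–B2, B2–B3, B3–B4, B4–B5

Every bag has size at most 2, so the width is 2 − 1 = 1 and tw(G) ≤ 1. G has an edge, so its treewidth is at least 1. Hence tw(G) = 1 exactly.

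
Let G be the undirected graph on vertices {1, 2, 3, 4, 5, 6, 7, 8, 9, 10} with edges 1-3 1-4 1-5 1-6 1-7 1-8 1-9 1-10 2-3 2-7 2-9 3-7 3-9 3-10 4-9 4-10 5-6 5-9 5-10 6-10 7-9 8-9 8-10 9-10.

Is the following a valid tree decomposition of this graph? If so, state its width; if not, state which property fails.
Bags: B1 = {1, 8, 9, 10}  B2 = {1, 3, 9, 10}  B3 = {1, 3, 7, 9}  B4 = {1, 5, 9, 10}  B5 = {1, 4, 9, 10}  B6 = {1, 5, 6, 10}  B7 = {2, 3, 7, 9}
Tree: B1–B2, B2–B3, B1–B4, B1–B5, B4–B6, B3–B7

Every vertex of G appears in some bag (union = {1, 2, 3, 4, 5, 6, 7, 8, 9, 10}); every edge is covered by a bag; and for each vertex v the set of bags containing v is connected in the bag tree. The decomposition is therefore valid. The largest bag has 4 vertices, so the width is 3.

Yes; width 3.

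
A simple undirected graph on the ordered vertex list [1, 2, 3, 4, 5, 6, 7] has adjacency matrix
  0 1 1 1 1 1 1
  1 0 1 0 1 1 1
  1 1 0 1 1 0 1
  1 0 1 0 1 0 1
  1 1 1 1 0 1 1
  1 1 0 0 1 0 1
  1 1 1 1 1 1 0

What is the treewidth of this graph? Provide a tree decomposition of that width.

Each bag holds 5 vertices, so the decomposition has width 4, which upper-bounds the treewidth. For the lower bound, the 5 vertices {1, 2, 3, 5, 7} are pairwise adjacent, and any tree decomposition puts a clique entirely inside one bag — forcing width ≥ 4. Hence tw(G) = 4 exactly.

Treewidth 4.
One such decomposition:
Bags: B1 = {1, 3, 4, 5, 7}  B2 = {1, 2, 3, 5, 7}  B3 = {1, 2, 5, 6, 7}
Tree: B1–B2, B2–B3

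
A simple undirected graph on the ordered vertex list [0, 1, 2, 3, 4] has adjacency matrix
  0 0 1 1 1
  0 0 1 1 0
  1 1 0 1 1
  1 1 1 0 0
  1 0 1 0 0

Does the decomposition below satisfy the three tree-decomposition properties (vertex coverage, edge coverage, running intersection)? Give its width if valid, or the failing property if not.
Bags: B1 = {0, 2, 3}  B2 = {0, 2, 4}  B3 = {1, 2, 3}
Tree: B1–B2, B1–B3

Every vertex of G appears in some bag (union = {0, 1, 2, 3, 4}); every edge is covered by a bag; and for each vertex v the set of bags containing v is connected in the bag tree. The decomposition is therefore valid. The largest bag has 3 vertices, so the width is 2.

Yes; width 2.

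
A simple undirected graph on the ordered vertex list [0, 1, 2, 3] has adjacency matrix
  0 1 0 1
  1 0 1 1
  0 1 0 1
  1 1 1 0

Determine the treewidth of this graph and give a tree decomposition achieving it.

Each bag holds 3 vertices, so the decomposition has width 2, which upper-bounds the treewidth. Conversely, {0, 1, 3} is a clique of size 3, and the vertices of any clique must share a bag in every tree decomposition; so some bag has ≥ 3 vertices and tw(G) ≥ 2. Combining the bounds, tw(G) = 2.

Treewidth 2.
One optimal decomposition is:
Bags: B1 = {1, 2, 3}  B2 = {0, 1, 3}
Tree: B1–B2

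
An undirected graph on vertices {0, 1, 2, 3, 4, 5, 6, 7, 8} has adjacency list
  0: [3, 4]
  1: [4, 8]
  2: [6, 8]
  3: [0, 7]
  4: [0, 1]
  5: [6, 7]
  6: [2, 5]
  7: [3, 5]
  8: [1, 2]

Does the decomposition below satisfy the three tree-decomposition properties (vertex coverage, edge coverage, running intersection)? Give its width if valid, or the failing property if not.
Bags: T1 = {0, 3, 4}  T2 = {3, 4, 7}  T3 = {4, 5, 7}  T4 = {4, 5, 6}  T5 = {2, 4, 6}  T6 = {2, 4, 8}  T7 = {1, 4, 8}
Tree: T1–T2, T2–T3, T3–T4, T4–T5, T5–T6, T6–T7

Yes; width 2.

Vertex coverage: the bags together contain {0, 1, 2, 3, 4, 5, 6, 7, 8}, the full vertex set. Edge coverage: each edge of G has both endpoints in at least one bag. Running intersection: for every vertex, the bags containing it form a connected subtree. All three properties hold, so this is a valid tree decomposition of width max|bag| − 1 = 2, and hence tw(G) ≤ 2.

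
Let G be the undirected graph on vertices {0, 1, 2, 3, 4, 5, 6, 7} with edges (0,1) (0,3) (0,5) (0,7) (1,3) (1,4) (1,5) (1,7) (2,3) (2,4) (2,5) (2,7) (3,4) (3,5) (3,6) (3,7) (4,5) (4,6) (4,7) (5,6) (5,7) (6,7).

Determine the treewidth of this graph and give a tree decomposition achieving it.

The largest bag has 5 vertices, giving width 4; this decomposition certifies tw(G) ≤ 4. On the other hand G contains the 5-clique {0, 1, 3, 5, 7}. A clique must lie in a single bag of any decomposition, so no decomposition can have width below 4. The upper and lower bounds meet at 4, so that is the treewidth.

Treewidth 4.
One optimal decomposition is:
Bags: B1 = {0, 1, 3, 5, 7}  B2 = {1, 3, 4, 5, 7}  B3 = {2, 3, 4, 5, 7}  B4 = {3, 4, 5, 6, 7}
Tree: B1–B2, B2–B3, B2–B4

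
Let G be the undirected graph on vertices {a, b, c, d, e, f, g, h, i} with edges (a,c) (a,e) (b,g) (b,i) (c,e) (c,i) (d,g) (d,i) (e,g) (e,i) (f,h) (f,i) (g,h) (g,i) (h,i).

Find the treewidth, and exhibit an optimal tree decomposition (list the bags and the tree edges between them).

Every bag has size at most 3, so the width is 3 − 1 = 2 and tw(G) ≤ 2. Conversely, {a, c, e} is a clique of size 3, and the vertices of any clique must share a bag in every tree decomposition; so some bag has ≥ 3 vertices and tw(G) ≥ 2. The upper and lower bounds meet at 2, so that is the treewidth.

Treewidth 2.
One such decomposition:
Bags: B1 = {g, h, i}  B2 = {d, g, i}  B3 = {f, h, i}  B4 = {e, g, i}  B5 = {c, e, i}  B6 = {a, c, e}  B7 = {b, g, i}
Tree: B1–B2, B1–B3, B2–B4, B4–B5, B5–B6, B4–B7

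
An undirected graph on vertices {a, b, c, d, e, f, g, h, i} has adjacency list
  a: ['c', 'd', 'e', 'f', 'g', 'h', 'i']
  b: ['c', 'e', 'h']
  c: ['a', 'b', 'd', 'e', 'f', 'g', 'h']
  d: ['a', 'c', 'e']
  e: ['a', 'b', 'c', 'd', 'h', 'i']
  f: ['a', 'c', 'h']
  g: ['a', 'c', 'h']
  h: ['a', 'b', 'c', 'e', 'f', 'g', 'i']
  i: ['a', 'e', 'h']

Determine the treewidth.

3

A width-3 tree decomposition is:
Bags: B1 = {a, c, e, h}  B2 = {a, e, h, i}  B3 = {b, c, e, h}  B4 = {a, c, d, e}  B5 = {a, c, g, h}  B6 = {a, c, f, h}
Tree: B1–B2, B1–B3, B1–B4, B1–B5, B5–B6
The largest bag has 4 vertices, giving width 3; this decomposition certifies tw(G) ≤ 3. For the lower bound, the 4 vertices {a, c, d, e} are pairwise adjacent, and any tree decomposition puts a clique entirely inside one bag — forcing width ≥ 3. Combining the bounds, tw(G) = 3.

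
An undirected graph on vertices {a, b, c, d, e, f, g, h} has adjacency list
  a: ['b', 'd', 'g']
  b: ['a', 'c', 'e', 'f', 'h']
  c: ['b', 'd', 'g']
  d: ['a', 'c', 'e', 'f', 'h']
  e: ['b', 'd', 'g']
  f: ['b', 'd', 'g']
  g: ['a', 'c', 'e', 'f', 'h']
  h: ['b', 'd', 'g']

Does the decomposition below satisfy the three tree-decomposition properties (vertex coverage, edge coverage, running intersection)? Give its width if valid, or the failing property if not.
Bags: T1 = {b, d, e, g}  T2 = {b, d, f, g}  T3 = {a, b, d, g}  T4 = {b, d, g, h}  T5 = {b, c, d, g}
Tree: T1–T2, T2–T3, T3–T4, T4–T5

Every vertex of G appears in some bag (union = {a, b, c, d, e, f, g, h}); every edge is covered by a bag; and for each vertex v the set of bags containing v is connected in the bag tree. The decomposition is therefore valid. The largest bag has 4 vertices, so the width is 3.

Yes; width 3.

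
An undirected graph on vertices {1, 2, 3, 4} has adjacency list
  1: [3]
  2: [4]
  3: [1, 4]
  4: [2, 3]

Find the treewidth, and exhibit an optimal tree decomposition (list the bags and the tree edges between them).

Treewidth 1.
Bags: B1 = {1, 3}  B2 = {3, 4}  B3 = {2, 4}
Tree: B1–B2, B2–B3

Every bag has size at most 2, so the width is 2 − 1 = 1 and tw(G) ≤ 1. Since G has at least one edge (e.g. 1–3), it is not an edgeless graph, so tw(G) ≥ 1. Hence tw(G) = 1 exactly.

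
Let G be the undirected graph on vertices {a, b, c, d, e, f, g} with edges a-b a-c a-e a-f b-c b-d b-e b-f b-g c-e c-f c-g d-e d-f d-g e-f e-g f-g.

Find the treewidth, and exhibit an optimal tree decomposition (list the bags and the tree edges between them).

Treewidth 4.
One optimal decomposition is:
Bags: B1 = {b, d, e, f, g}  B2 = {b, c, e, f, g}  B3 = {a, b, c, e, f}
Tree: B1–B2, B2–B3

Every bag has size at most 5, so the width is 5 − 1 = 4 and tw(G) ≤ 4. Conversely, {b, d, e, f, g} is a clique of size 5, and the vertices of any clique must share a bag in every tree decomposition; so some bag has ≥ 5 vertices and tw(G) ≥ 4. Combining the bounds, tw(G) = 4.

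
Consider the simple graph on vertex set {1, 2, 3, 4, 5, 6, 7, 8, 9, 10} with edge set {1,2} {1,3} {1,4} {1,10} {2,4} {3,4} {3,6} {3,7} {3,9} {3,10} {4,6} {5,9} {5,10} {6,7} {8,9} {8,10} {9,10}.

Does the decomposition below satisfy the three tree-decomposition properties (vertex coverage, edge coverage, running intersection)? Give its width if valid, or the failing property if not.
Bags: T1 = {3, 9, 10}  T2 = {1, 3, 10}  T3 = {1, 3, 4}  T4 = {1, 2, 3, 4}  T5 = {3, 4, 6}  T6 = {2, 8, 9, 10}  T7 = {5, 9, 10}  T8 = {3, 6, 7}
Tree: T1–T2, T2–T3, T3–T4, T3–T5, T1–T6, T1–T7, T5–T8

A tree decomposition must satisfy three properties: every vertex lies in some bag; for every edge, both endpoints lie together in some bag; and for every vertex, the bags containing it form a connected subtree. Here bags containing vertex 2 are not connected in the tree, so the decomposition is invalid.

No — bags containing vertex 2 are not connected in the tree.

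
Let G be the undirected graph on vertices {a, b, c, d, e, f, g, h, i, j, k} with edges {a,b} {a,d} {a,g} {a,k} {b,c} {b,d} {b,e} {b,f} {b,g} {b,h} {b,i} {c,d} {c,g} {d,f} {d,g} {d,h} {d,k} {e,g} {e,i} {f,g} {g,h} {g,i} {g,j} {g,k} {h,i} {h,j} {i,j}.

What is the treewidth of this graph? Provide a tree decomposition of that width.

Every bag has size at most 4, so the width is 4 − 1 = 3 and tw(G) ≤ 3. For the lower bound, the 4 vertices {g, h, i, j} are pairwise adjacent, and any tree decomposition puts a clique entirely inside one bag — forcing width ≥ 3. The upper and lower bounds meet at 3, so that is the treewidth.

Treewidth 3.
One optimal decomposition is:
Bags: B1 = {a, b, d, g}  B2 = {b, d, g, h}  B3 = {a, d, g, k}  B4 = {b, g, h, i}  B5 = {g, h, i, j}  B6 = {b, c, d, g}  B7 = {b, e, g, i}  B8 = {b, d, f, g}
Tree: B1–B2, B1–B3, B2–B4, B4–B5, B2–B6, B4–B7, B2–B8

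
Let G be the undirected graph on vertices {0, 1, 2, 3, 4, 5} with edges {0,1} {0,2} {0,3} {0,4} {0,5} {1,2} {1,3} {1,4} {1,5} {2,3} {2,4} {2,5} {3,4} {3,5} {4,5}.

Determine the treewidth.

5

A width-5 tree decomposition is:
Bags: B1 = {0, 1, 2, 3, 4, 5}
Tree: (single bag)
With just one bag of size 6, the width is 6 − 1 = 5, so tw(G) ≤ 5. Conversely, {0, 1, 2, 3, 4, 5} is a clique of size 6, and the vertices of any clique must share a bag in every tree decomposition; so some bag has ≥ 6 vertices and tw(G) ≥ 5. Combining the bounds, tw(G) = 5.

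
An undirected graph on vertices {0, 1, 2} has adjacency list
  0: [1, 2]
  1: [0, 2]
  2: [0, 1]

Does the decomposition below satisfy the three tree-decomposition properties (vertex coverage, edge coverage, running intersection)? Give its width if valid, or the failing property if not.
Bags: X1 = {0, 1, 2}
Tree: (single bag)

Every vertex of G appears in some bag (union = {0, 1, 2}); every edge is covered by a bag; and for each vertex v the set of bags containing v is connected in the bag tree. The decomposition is therefore valid. The largest bag has 3 vertices, so the width is 2.

Yes; width 2.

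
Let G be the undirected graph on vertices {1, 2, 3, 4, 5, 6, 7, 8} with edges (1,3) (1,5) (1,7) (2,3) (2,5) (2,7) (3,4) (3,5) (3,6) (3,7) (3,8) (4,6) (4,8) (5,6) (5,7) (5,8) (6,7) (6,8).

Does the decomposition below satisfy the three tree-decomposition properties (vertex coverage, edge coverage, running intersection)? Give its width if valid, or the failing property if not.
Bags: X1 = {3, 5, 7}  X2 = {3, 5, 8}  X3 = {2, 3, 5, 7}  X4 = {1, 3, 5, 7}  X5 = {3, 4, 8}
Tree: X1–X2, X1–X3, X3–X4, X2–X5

A tree decomposition must satisfy three properties: every vertex lies in some bag; for every edge, both endpoints lie together in some bag; and for every vertex, the bags containing it form a connected subtree. Here vertex 6 appears in no bag, so the decomposition is invalid.

No — vertex 6 appears in no bag.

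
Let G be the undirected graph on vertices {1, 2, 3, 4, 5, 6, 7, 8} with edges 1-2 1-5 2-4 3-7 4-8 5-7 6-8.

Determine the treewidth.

A width-1 tree decomposition is:
Bags: B1 = {3, 7}  B2 = {5, 7}  B3 = {1, 5}  B4 = {1, 2}  B5 = {2, 4}  B6 = {4, 8}  B7 = {6, 8}
Tree: B1–B2, B2–B3, B3–B4, B4–B5, B5–B6, B6–B7
Each bag holds 2 vertices, so the decomposition has width 1, which upper-bounds the treewidth. Since G has at least one edge (e.g. 3–7), it is not an edgeless graph, so tw(G) ≥ 1. Combining the bounds, tw(G) = 1.

1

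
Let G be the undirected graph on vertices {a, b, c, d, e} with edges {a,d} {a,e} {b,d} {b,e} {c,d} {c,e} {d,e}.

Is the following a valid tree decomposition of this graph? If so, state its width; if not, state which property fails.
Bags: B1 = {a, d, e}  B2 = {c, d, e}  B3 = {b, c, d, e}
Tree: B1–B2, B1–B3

A tree decomposition must satisfy three properties: every vertex lies in some bag; for every edge, both endpoints lie together in some bag; and for every vertex, the bags containing it form a connected subtree. Here bags containing vertex c are not connected in the tree, so the decomposition is invalid.

No — bags containing vertex c are not connected in the tree.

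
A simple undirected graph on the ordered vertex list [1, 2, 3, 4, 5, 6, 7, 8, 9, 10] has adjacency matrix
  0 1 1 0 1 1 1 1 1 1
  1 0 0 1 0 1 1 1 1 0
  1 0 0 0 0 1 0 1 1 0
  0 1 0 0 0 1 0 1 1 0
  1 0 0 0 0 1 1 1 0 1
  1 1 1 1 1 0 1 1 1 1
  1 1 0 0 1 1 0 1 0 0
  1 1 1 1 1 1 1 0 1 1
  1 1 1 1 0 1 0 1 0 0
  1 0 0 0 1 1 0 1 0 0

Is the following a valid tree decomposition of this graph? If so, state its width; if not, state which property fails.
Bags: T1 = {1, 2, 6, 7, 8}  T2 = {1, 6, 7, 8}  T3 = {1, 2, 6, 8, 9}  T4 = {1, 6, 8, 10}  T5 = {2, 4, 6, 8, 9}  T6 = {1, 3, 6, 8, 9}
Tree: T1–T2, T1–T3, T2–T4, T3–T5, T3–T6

No — vertex 5 appears in no bag.

A tree decomposition must satisfy three properties: every vertex lies in some bag; for every edge, both endpoints lie together in some bag; and for every vertex, the bags containing it form a connected subtree. Here vertex 5 appears in no bag, so the decomposition is invalid.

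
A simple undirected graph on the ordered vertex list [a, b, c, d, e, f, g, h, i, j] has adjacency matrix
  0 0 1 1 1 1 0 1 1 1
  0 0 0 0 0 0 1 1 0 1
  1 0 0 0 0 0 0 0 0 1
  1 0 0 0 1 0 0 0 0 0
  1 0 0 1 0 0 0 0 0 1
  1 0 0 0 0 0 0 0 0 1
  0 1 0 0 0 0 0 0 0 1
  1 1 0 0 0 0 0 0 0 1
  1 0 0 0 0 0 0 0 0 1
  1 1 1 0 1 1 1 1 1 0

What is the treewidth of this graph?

2

A width-2 tree decomposition is:
Bags: B1 = {b, h, j}  B2 = {b, g, j}  B3 = {a, h, j}  B4 = {a, c, j}  B5 = {a, e, j}  B6 = {a, d, e}  B7 = {a, i, j}  B8 = {a, f, j}
Tree: B1–B2, B1–B3, B3–B4, B4–B5, B5–B6, B3–B7, B5–B8
Every bag has size at most 3, so the width is 3 − 1 = 2 and tw(G) ≤ 2. Conversely, {a, d, e} is a clique of size 3, and the vertices of any clique must share a bag in every tree decomposition; so some bag has ≥ 3 vertices and tw(G) ≥ 2. Combining the bounds, tw(G) = 2.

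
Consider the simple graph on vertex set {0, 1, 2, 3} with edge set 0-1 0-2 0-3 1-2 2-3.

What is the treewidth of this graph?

A width-2 tree decomposition is:
Bags: B1 = {0, 2, 3}  B2 = {0, 1, 2}
Tree: B1–B2
Each bag holds 3 vertices, so the decomposition has width 2, which upper-bounds the treewidth. For the lower bound, the 3 vertices {0, 1, 2} are pairwise adjacent, and any tree decomposition puts a clique entirely inside one bag — forcing width ≥ 2. Therefore the treewidth is 2.

2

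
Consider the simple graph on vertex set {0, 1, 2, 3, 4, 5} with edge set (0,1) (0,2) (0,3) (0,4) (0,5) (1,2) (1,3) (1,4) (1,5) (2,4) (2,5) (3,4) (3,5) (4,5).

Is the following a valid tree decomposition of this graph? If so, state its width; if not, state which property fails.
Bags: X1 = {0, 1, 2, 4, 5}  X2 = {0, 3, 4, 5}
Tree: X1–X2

A tree decomposition must satisfy three properties: every vertex lies in some bag; for every edge, both endpoints lie together in some bag; and for every vertex, the bags containing it form a connected subtree. Here edge (1,3) lies in no bag, so the decomposition is invalid.

No — edge (1,3) lies in no bag.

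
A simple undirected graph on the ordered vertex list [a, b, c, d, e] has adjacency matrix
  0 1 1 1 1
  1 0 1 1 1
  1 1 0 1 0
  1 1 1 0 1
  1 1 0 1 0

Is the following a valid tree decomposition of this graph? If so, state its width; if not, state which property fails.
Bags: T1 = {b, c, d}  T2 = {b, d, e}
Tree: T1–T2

No — vertex a appears in no bag.

A tree decomposition must satisfy three properties: every vertex lies in some bag; for every edge, both endpoints lie together in some bag; and for every vertex, the bags containing it form a connected subtree. Here vertex a appears in no bag, so the decomposition is invalid.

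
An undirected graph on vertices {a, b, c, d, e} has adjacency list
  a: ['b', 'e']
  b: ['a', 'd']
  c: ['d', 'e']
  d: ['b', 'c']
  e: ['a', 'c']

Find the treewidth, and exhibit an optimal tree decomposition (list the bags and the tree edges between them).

Every bag has size at most 3, so the width is 3 − 1 = 2 and tw(G) ≤ 2. Since b–a–e–c–d–b is a cycle in G, G is not acyclic. Forests are exactly the graphs of treewidth ≤ 1, so tw(G) ≥ 2. The upper and lower bounds meet at 2, so that is the treewidth.

Treewidth 2.
One optimal decomposition is:
Bags: B1 = {a, b, e}  B2 = {b, c, e}  B3 = {b, c, d}
Tree: B1–B2, B2–B3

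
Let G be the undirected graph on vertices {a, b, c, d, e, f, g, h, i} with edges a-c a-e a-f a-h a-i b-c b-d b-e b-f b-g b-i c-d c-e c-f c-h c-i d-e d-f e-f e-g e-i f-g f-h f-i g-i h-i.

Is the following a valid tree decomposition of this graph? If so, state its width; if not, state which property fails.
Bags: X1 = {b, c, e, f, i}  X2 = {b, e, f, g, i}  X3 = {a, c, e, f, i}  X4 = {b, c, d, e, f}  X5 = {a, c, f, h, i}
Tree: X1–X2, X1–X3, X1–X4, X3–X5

Yes; width 4.

Every vertex of G appears in some bag (union = {a, b, c, d, e, f, g, h, i}); every edge is covered by a bag; and for each vertex v the set of bags containing v is connected in the bag tree. The decomposition is therefore valid. The largest bag has 5 vertices, so the width is 4.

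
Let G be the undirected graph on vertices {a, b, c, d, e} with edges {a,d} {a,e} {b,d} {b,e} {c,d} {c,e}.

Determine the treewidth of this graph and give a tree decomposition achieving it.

Treewidth 2.
Bags: B1 = {c, d, e}  B2 = {a, d, e}  B3 = {b, d, e}
Tree: B1–B2, B2–B3

Each bag holds 3 vertices, so the decomposition has width 2, which upper-bounds the treewidth. The edges e–c–d–a–e form a cycle, so G is not a tree and its treewidth is at least 2. The upper and lower bounds meet at 2, so that is the treewidth.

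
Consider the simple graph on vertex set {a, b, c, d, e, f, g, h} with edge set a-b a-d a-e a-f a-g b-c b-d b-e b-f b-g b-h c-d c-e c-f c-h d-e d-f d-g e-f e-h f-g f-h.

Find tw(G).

4

A width-4 tree decomposition is:
Bags: B1 = {a, b, d, f, g}  B2 = {a, b, d, e, f}  B3 = {b, c, d, e, f}  B4 = {b, c, e, f, h}
Tree: B1–B2, B2–B3, B3–B4
The largest bag has 5 vertices, giving width 4; this decomposition certifies tw(G) ≤ 4. For the lower bound, the 5 vertices {a, b, d, f, g} are pairwise adjacent, and any tree decomposition puts a clique entirely inside one bag — forcing width ≥ 4. Combining the bounds, tw(G) = 4.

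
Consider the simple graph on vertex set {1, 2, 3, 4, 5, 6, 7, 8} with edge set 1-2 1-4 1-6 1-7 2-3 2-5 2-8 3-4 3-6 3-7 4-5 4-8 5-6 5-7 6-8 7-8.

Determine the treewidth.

4

A width-4 tree decomposition is:
Bags: B1 = {2, 4, 6, 7, 8}  B2 = {2, 3, 4, 6, 7}  B3 = {1, 2, 4, 6, 7}  B4 = {2, 4, 5, 6, 7}
Tree: B1–B2, B2–B3, B3–B4
Each bag holds 5 vertices, so the decomposition has width 4, which upper-bounds the treewidth. For the lower bound: the 5 vertex sets {7,8}, {3,6}, {1,4}, {2}, {5} are disjoint, each induces a connected subgraph, and every pair is joined by at least one edge of G. Contracting each set to a single vertex therefore yields K_{5} as a minor, and since treewidth is minor-monotone, tw(G) ≥ tw(K_{5}) = 4. Combining the bounds, tw(G) = 4.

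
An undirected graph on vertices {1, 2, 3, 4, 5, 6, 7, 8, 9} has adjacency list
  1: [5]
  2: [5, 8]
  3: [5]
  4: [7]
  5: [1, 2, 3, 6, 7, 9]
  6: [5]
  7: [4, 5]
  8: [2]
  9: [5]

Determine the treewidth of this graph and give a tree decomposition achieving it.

Every bag has size at most 2, so the width is 2 − 1 = 1 and tw(G) ≤ 1. Any graph with an edge has treewidth ≥ 1, and G has the edge 7–5. Combining the bounds, tw(G) = 1.

Treewidth 1.
One optimal decomposition is:
Bags: B1 = {5, 7}  B2 = {3, 5}  B3 = {1, 5}  B4 = {4, 7}  B5 = {5, 9}  B6 = {2, 5}  B7 = {2, 8}  B8 = {5, 6}
Tree: B1–B2, B1–B3, B1–B4, B2–B5, B3–B6, B6–B7, B3–B8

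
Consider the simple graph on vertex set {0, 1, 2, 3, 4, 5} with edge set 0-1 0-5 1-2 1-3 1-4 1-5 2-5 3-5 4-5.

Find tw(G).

2

A width-2 tree decomposition is:
Bags: B1 = {1, 2, 5}  B2 = {0, 1, 5}  B3 = {1, 3, 5}  B4 = {1, 4, 5}
Tree: B1–B2, B1–B3, B1–B4
Every bag has size at most 3, so the width is 3 − 1 = 2 and tw(G) ≤ 2. Conversely, {0, 1, 5} is a clique of size 3, and the vertices of any clique must share a bag in every tree decomposition; so some bag has ≥ 3 vertices and tw(G) ≥ 2. Combining the bounds, tw(G) = 2.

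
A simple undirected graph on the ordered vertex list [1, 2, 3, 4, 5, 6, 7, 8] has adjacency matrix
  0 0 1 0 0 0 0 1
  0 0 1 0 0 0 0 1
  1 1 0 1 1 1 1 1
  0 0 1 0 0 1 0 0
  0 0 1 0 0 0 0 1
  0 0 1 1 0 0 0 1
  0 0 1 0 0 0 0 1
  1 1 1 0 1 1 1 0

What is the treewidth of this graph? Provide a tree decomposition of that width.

Treewidth 2.
One such decomposition:
Bags: B1 = {3, 6, 8}  B2 = {2, 3, 8}  B3 = {3, 4, 6}  B4 = {1, 3, 8}  B5 = {3, 5, 8}  B6 = {3, 7, 8}
Tree: B1–B2, B1–B3, B2–B4, B4–B5, B1–B6

The largest bag has 3 vertices, giving width 2; this decomposition certifies tw(G) ≤ 2. Conversely, {1, 3, 8} is a clique of size 3, and the vertices of any clique must share a bag in every tree decomposition; so some bag has ≥ 3 vertices and tw(G) ≥ 2. Combining the bounds, tw(G) = 2.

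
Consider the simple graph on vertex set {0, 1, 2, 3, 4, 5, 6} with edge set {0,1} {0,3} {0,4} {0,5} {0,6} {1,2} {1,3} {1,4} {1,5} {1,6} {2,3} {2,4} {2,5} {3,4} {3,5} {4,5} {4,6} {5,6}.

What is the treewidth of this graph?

A width-4 tree decomposition is:
Bags: B1 = {1, 2, 3, 4, 5}  B2 = {0, 1, 3, 4, 5}  B3 = {0, 1, 4, 5, 6}
Tree: B1–B2, B2–B3
The largest bag has 5 vertices, giving width 4; this decomposition certifies tw(G) ≤ 4. For the lower bound, the 5 vertices {0, 1, 3, 4, 5} are pairwise adjacent, and any tree decomposition puts a clique entirely inside one bag — forcing width ≥ 4. Therefore the treewidth is 4.

4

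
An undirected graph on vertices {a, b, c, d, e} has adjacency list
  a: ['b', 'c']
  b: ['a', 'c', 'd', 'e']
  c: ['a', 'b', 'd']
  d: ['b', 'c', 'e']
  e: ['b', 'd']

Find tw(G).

A width-2 tree decomposition is:
Bags: B1 = {b, c, d}  B2 = {a, b, c}  B3 = {b, d, e}
Tree: B1–B2, B1–B3
Each bag holds 3 vertices, so the decomposition has width 2, which upper-bounds the treewidth. On the other hand G contains the 3-clique {b, d, e}. A clique must lie in a single bag of any decomposition, so no decomposition can have width below 2. The upper and lower bounds meet at 2, so that is the treewidth.

2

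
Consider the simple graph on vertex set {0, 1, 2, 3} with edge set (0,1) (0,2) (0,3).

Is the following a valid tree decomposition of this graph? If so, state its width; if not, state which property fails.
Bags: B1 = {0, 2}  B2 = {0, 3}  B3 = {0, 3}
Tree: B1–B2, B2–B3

No — vertex 1 appears in no bag.

A tree decomposition must satisfy three properties: every vertex lies in some bag; for every edge, both endpoints lie together in some bag; and for every vertex, the bags containing it form a connected subtree. Here vertex 1 appears in no bag, so the decomposition is invalid.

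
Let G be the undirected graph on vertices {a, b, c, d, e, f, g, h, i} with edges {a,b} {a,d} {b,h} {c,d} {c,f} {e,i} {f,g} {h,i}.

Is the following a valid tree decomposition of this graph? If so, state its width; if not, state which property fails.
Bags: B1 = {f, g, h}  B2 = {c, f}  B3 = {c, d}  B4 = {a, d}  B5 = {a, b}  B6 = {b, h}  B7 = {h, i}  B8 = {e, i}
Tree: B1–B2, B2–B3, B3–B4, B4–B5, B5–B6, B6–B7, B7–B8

A tree decomposition must satisfy three properties: every vertex lies in some bag; for every edge, both endpoints lie together in some bag; and for every vertex, the bags containing it form a connected subtree. Here bags containing vertex h are not connected in the tree, so the decomposition is invalid.

No — bags containing vertex h are not connected in the tree.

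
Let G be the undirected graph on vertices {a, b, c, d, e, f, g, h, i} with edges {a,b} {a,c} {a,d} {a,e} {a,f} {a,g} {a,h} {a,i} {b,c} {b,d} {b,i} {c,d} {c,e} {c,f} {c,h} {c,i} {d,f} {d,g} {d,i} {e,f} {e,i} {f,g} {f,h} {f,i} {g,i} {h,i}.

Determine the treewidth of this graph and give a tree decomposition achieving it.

Treewidth 4.
One such decomposition:
Bags: B1 = {a, c, e, f, i}  B2 = {a, c, f, h, i}  B3 = {a, c, d, f, i}  B4 = {a, d, f, g, i}  B5 = {a, b, c, d, i}
Tree: B1–B2, B1–B3, B3–B4, B3–B5

The largest bag has 5 vertices, giving width 4; this decomposition certifies tw(G) ≤ 4. For the lower bound, the 5 vertices {a, d, f, g, i} are pairwise adjacent, and any tree decomposition puts a clique entirely inside one bag — forcing width ≥ 4. Combining the bounds, tw(G) = 4.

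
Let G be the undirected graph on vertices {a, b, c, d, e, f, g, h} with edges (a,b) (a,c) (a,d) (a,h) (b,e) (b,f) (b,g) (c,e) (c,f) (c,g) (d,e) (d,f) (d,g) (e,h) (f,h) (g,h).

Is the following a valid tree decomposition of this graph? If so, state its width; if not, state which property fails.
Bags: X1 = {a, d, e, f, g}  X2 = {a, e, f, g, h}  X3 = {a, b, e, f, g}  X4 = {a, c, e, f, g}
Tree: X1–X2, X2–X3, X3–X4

Yes; width 4.

Every vertex of G appears in some bag (union = {a, b, c, d, e, f, g, h}); every edge is covered by a bag; and for each vertex v the set of bags containing v is connected in the bag tree. The decomposition is therefore valid. The largest bag has 5 vertices, so the width is 4.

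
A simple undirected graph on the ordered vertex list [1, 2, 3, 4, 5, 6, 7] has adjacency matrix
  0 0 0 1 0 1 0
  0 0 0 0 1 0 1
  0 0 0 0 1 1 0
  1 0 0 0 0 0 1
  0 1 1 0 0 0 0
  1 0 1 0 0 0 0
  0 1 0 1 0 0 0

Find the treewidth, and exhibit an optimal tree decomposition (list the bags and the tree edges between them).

Each bag holds 3 vertices, so the decomposition has width 2, which upper-bounds the treewidth. Since 3–6–1–4–7–2–5–3 is a cycle in G, G is not acyclic. Forests are exactly the graphs of treewidth ≤ 1, so tw(G) ≥ 2. The upper and lower bounds meet at 2, so that is the treewidth.

Treewidth 2.
Bags: B1 = {1, 3, 6}  B2 = {1, 3, 4}  B3 = {3, 4, 7}  B4 = {2, 3, 7}  B5 = {2, 3, 5}
Tree: B1–B2, B2–B3, B3–B4, B4–B5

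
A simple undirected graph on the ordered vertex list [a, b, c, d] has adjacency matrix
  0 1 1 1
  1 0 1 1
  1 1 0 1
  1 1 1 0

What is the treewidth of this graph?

3

A width-3 tree decomposition is:
Bags: B1 = {a, b, c, d}
Tree: (single bag)
A single bag containing all 4 vertices is trivially a valid decomposition of width 3. For the lower bound, the 4 vertices {a, b, c, d} are pairwise adjacent, and any tree decomposition puts a clique entirely inside one bag — forcing width ≥ 3. Therefore the treewidth is 3.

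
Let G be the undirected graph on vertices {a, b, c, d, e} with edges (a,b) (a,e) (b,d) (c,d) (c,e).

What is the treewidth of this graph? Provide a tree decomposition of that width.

Treewidth 2.
Bags: B1 = {b, c, d}  B2 = {b, c, e}  B3 = {a, b, e}
Tree: B1–B2, B2–B3

Every bag has size at most 3, so the width is 3 − 1 = 2 and tw(G) ≤ 2. For the lower bound, G contains the cycle b–d–c–e–a–b, so G is not a forest; only forests have treewidth ≤ 1, hence tw(G) ≥ 2. Combining the bounds, tw(G) = 2.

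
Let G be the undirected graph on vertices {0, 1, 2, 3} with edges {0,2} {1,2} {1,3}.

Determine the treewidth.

A width-1 tree decomposition is:
Bags: B1 = {0, 2}  B2 = {1, 2}  B3 = {1, 3}
Tree: B1–B2, B2–B3
The largest bag has 2 vertices, giving width 1; this decomposition certifies tw(G) ≤ 1. Since G has at least one edge (e.g. 0–2), it is not an edgeless graph, so tw(G) ≥ 1. The upper and lower bounds meet at 1, so that is the treewidth.

1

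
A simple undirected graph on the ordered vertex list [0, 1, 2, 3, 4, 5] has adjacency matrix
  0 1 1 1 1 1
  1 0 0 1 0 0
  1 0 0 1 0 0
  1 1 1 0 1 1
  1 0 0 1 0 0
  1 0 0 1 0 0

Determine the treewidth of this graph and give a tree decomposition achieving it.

Treewidth 2.
One optimal decomposition is:
Bags: B1 = {0, 3, 5}  B2 = {0, 3, 4}  B3 = {0, 1, 3}  B4 = {0, 2, 3}
Tree: B1–B2, B1–B3, B2–B4

Each bag holds 3 vertices, so the decomposition has width 2, which upper-bounds the treewidth. For the lower bound, the 3 vertices {0, 1, 3} are pairwise adjacent, and any tree decomposition puts a clique entirely inside one bag — forcing width ≥ 2. Combining the bounds, tw(G) = 2.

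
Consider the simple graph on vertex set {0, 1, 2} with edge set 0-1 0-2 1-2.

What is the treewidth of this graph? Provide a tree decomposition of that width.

Treewidth 2.
One such decomposition:
Bags: B1 = {0, 1, 2}
Tree: (single bag)

A single bag containing all 3 vertices is trivially a valid decomposition of width 2. On the other hand G contains the 3-clique {0, 1, 2}. A clique must lie in a single bag of any decomposition, so no decomposition can have width below 2. Combining the bounds, tw(G) = 2.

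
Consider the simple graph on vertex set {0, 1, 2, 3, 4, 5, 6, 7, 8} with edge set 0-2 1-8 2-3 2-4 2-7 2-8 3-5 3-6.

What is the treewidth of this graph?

1

A width-1 tree decomposition is:
Bags: B1 = {2, 7}  B2 = {2, 3}  B3 = {2, 8}  B4 = {3, 6}  B5 = {1, 8}  B6 = {0, 2}  B7 = {2, 4}  B8 = {3, 5}
Tree: B1–B2, B2–B3, B2–B4, B3–B5, B3–B6, B6–B7, B4–B8
Each bag holds 2 vertices, so the decomposition has width 1, which upper-bounds the treewidth. Any graph with an edge has treewidth ≥ 1, and G has the edge 7–2. Combining the bounds, tw(G) = 1.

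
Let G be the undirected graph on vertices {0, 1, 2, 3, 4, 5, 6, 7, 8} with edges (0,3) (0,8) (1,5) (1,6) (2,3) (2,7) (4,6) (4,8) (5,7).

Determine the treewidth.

2

A width-2 tree decomposition is:
Bags: B1 = {1, 5, 6}  B2 = {4, 5, 6}  B3 = {4, 5, 8}  B4 = {0, 5, 8}  B5 = {0, 3, 5}  B6 = {2, 3, 5}  B7 = {2, 5, 7}
Tree: B1–B2, B2–B3, B3–B4, B4–B5, B5–B6, B6–B7
Every bag has size at most 3, so the width is 3 − 1 = 2 and tw(G) ≤ 2. The edges 5–1–6–4–8–0–3–2–7–5 form a cycle, so G is not a tree and its treewidth is at least 2. Hence tw(G) = 2 exactly.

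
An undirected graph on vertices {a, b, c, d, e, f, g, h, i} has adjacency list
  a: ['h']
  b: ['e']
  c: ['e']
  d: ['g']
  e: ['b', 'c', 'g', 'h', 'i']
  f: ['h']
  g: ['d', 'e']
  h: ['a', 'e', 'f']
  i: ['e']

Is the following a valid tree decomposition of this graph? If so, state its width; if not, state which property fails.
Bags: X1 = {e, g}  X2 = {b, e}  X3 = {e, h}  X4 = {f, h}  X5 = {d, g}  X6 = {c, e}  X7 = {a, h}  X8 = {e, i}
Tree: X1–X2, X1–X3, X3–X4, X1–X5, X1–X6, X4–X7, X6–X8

Every vertex of G appears in some bag (union = {a, b, c, d, e, f, g, h, i}); every edge is covered by a bag; and for each vertex v the set of bags containing v is connected in the bag tree. The decomposition is therefore valid. The largest bag has 2 vertices, so the width is 1.

Yes; width 1.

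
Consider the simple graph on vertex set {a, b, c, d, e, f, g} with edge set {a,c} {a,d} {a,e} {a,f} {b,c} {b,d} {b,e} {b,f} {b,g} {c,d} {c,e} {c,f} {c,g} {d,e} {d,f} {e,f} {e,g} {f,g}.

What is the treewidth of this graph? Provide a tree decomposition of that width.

Every bag has size at most 5, so the width is 5 − 1 = 4 and tw(G) ≤ 4. For the lower bound, the 5 vertices {a, c, d, e, f} are pairwise adjacent, and any tree decomposition puts a clique entirely inside one bag — forcing width ≥ 4. Therefore the treewidth is 4.

Treewidth 4.
One such decomposition:
Bags: B1 = {b, c, d, e, f}  B2 = {b, c, e, f, g}  B3 = {a, c, d, e, f}
Tree: B1–B2, B1–B3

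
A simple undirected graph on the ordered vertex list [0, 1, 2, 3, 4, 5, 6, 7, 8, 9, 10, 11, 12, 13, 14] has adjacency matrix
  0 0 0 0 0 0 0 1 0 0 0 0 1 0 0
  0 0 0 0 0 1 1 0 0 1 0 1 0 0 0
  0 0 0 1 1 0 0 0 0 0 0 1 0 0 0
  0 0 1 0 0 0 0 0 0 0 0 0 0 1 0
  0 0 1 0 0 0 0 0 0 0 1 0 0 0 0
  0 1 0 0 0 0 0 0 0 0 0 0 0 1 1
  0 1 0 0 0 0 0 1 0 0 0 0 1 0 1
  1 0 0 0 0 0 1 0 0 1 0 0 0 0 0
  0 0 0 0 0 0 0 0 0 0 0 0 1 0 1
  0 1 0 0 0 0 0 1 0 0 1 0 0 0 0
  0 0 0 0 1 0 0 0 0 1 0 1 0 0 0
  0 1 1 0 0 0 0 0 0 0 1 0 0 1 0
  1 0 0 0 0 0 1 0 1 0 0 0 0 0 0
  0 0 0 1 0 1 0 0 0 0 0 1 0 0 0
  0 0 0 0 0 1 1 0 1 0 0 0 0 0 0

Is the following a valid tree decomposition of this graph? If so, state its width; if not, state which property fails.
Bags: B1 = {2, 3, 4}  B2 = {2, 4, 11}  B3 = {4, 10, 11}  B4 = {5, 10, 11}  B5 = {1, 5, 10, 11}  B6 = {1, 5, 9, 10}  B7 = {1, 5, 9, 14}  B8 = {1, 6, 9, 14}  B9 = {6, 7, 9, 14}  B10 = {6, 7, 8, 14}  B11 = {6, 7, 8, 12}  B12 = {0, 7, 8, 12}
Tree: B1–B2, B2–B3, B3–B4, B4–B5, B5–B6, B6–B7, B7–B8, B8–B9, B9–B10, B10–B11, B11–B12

A tree decomposition must satisfy three properties: every vertex lies in some bag; for every edge, both endpoints lie together in some bag; and for every vertex, the bags containing it form a connected subtree. Here vertex 13 appears in no bag, so the decomposition is invalid.

No — vertex 13 appears in no bag.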